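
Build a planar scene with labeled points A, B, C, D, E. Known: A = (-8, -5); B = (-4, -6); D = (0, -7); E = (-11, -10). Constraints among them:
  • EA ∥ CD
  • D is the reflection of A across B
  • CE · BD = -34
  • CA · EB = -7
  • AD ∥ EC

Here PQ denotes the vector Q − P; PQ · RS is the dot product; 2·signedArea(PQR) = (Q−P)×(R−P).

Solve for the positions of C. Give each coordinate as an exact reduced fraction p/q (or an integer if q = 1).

C = (-3, -12)

1. C_x = -3  [EA ∥ CD ∩ AD ∥ EC]
2. C_y = -12  [EA ∥ CD ∩ AD ∥ EC]
   → C = (-3, -12)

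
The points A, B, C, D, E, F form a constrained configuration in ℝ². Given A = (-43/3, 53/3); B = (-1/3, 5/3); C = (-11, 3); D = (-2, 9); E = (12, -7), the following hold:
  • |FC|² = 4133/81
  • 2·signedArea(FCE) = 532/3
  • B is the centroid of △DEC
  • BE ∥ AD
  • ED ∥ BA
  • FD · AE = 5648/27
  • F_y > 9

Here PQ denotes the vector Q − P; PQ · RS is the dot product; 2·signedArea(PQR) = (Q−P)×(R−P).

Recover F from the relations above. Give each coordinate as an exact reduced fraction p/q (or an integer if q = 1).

F = (-82/9, 89/9)

1. F_x = -82/9  [FD · AE = 5648/27 ∩ 2·signedArea(FCE) = 532/3]
2. F_y = 89/9  [FD · AE = 5648/27 ∩ 2·signedArea(FCE) = 532/3]
   → F = (-82/9, 89/9)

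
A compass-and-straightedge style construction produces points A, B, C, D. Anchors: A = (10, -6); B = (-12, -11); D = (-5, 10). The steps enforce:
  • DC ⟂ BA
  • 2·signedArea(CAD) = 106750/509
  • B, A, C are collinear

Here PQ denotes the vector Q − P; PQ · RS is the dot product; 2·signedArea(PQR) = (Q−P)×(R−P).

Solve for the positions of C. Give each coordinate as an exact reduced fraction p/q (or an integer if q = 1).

1. C_x = -410/509  [B, A, C are collinear ∩ DC ⟂ BA]
2. C_y = -4304/509  [B, A, C are collinear ∩ DC ⟂ BA]
   → C = (-410/509, -4304/509)

C = (-410/509, -4304/509)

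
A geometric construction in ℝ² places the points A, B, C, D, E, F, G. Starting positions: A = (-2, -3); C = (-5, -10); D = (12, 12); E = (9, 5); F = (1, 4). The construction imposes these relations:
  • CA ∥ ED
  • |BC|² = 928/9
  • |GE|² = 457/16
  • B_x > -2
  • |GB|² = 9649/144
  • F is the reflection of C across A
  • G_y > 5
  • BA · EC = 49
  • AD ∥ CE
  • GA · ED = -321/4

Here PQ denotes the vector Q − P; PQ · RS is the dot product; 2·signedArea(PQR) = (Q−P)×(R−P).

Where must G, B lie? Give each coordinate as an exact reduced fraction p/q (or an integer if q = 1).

B = (-1, -2/3)
G = (15/4, 6)

1. G_x = 15/4  [line -3·x + -7·y + 213/4 = 0 ∩ |GE|² = 457/16]
2. G_y = 6  [line -3·x + -7·y + 213/4 = 0 ∩ |GE|² = 457/16]
   → G = (15/4, 6)
3. B_x = -1  [line 14·x + 15·y + 24 = 0 ∩ |GB|² = 9649/144]
4. B_y = -2/3  [line 14·x + 15·y + 24 = 0 ∩ |GB|² = 9649/144]
   → B = (-1, -2/3)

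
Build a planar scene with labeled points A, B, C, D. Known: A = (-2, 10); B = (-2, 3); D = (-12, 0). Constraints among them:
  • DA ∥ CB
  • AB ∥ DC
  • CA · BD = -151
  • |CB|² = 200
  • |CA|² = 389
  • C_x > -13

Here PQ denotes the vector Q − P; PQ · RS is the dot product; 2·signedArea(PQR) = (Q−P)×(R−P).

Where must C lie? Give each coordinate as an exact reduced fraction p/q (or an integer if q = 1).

1. C_x = -12  [DA ∥ CB ∩ AB ∥ DC]
2. C_y = -7  [DA ∥ CB ∩ AB ∥ DC]
   → C = (-12, -7)

C = (-12, -7)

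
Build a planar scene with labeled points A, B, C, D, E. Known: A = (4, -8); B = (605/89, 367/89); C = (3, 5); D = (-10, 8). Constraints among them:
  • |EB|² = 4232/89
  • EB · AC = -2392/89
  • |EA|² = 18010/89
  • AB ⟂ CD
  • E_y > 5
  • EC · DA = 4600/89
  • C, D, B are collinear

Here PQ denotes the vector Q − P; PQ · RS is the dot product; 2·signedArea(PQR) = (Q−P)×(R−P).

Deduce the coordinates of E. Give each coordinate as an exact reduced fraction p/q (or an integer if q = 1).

1. E_x = 7/89  [EC · DA = 4600/89 ∩ EB · AC = -2392/89]
2. E_y = 505/89  [EC · DA = 4600/89 ∩ EB · AC = -2392/89]
   → E = (7/89, 505/89)

E = (7/89, 505/89)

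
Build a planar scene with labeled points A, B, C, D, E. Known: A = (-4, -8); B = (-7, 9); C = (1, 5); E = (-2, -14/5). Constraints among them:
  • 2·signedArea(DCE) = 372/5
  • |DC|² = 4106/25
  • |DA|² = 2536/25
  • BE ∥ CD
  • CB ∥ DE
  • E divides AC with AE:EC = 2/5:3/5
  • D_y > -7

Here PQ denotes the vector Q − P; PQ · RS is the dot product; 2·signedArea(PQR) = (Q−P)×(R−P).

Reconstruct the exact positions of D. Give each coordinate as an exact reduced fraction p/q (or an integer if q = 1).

D = (6, -34/5)

1. D_x = 6  [CB ∥ DE ∩ BE ∥ CD]
2. D_y = -34/5  [CB ∥ DE ∩ BE ∥ CD]
   → D = (6, -34/5)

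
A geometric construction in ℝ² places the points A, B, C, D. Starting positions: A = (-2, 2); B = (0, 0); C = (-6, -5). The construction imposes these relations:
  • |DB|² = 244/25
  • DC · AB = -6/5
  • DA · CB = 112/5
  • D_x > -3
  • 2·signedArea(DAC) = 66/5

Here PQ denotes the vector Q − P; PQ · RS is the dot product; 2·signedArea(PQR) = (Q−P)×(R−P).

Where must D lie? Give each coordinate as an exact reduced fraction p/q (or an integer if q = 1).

D = (-12/5, -2)

1. D_x = -12/5  [DC · AB = -6/5 ∩ DA · CB = 112/5]
2. D_y = -2  [DC · AB = -6/5 ∩ DA · CB = 112/5]
   → D = (-12/5, -2)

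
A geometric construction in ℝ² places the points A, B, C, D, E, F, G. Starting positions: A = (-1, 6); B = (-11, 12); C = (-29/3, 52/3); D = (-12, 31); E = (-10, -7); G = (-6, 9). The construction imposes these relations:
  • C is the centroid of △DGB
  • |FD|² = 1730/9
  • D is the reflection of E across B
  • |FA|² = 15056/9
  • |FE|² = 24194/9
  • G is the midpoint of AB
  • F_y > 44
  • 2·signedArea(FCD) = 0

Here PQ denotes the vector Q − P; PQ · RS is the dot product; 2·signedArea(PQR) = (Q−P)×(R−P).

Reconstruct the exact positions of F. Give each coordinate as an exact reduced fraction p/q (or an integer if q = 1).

F = (-43/3, 134/3)

1. F_x = -43/3  [line -41/3·x + -7/3·y + -275/3 = 0 ∩ |FE|² = 24194/9]
2. F_y = 134/3  [line -41/3·x + -7/3·y + -275/3 = 0 ∩ |FE|² = 24194/9]
   → F = (-43/3, 134/3)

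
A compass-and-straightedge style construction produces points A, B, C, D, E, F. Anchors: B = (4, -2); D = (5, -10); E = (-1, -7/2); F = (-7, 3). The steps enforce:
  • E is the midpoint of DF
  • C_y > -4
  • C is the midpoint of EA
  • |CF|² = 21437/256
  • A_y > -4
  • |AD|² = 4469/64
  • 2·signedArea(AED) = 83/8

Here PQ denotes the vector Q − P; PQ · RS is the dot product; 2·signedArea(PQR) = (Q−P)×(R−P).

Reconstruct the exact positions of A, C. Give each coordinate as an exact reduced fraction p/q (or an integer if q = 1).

1. A_x = 1/4  [line 13/2·x + 6·y + 137/8 = 0 ∩ |AD|² = 4469/64]
2. A_y = -25/8  [line 13/2·x + 6·y + 137/8 = 0 ∩ |AD|² = 4469/64]
   → A = (1/4, -25/8)
3. C_x = -3/8  [C is the midpoint of EA]
4. C_y = -53/16  [C is the midpoint of EA]
   → C = (-3/8, -53/16)

A = (1/4, -25/8)
C = (-3/8, -53/16)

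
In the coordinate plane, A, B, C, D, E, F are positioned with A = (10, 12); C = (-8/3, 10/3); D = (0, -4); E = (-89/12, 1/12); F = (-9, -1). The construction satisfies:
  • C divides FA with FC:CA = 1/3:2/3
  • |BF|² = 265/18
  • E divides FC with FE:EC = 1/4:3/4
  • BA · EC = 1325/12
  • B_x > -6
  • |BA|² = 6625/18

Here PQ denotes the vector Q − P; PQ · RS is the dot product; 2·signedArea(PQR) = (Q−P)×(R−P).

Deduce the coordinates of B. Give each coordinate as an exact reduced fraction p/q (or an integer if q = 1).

B = (-35/6, 7/6)

1. B_x = -35/6  [line -19/4·x + -13/4·y + -287/12 = 0 ∩ |BA|² = 6625/18]
2. B_y = 7/6  [line -19/4·x + -13/4·y + -287/12 = 0 ∩ |BA|² = 6625/18]
   → B = (-35/6, 7/6)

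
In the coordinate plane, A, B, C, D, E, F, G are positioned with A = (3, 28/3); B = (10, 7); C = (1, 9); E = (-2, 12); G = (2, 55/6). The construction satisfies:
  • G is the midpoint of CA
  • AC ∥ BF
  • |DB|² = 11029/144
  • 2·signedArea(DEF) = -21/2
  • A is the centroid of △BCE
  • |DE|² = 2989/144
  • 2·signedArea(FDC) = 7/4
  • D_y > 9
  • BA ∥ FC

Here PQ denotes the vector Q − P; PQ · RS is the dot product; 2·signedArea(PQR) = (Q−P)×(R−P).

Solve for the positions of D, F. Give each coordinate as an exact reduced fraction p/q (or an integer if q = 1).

1. F_x = 8  [BA ∥ FC ∩ AC ∥ BF]
2. F_y = 20/3  [BA ∥ FC ∩ AC ∥ BF]
   → F = (8, 20/3)
3. D_x = 3/2  [2·signedArea(DEF) = -21/2 ∩ 2·signedArea(FDC) = 7/4]
4. D_y = 109/12  [2·signedArea(DEF) = -21/2 ∩ 2·signedArea(FDC) = 7/4]
   → D = (3/2, 109/12)

D = (3/2, 109/12)
F = (8, 20/3)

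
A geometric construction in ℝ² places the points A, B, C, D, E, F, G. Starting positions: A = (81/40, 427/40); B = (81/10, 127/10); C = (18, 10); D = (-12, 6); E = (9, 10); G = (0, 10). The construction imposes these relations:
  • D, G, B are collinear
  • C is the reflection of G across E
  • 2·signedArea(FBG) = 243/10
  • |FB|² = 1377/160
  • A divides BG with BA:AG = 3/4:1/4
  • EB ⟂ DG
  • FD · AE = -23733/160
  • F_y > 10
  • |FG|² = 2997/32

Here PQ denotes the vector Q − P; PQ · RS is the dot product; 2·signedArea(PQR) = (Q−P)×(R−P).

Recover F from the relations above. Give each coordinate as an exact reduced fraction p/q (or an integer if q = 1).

F = (387/40, 409/40)

1. F_x = 387/40  [2·signedArea(FBG) = 243/10 ∩ FD · AE = -23733/160]
2. F_y = 409/40  [2·signedArea(FBG) = 243/10 ∩ FD · AE = -23733/160]
   → F = (387/40, 409/40)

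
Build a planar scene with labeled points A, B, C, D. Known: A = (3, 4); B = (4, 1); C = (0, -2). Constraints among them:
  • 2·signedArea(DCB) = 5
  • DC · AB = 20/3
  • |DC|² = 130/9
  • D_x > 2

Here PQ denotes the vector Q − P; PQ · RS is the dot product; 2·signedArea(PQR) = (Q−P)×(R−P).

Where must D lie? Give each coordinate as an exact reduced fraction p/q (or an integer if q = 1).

D = (7/3, 1)

1. D_x = 7/3  [2·signedArea(DCB) = 5 ∩ DC · AB = 20/3]
2. D_y = 1  [2·signedArea(DCB) = 5 ∩ DC · AB = 20/3]
   → D = (7/3, 1)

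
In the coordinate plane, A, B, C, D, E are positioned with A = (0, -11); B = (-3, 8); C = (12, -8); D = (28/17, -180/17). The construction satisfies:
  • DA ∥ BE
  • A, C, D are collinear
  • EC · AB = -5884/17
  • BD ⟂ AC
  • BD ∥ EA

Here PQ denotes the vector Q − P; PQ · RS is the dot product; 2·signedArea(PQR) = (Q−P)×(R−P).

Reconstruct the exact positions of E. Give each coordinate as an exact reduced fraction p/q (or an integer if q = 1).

1. E_x = -79/17  [BD ∥ EA ∩ DA ∥ BE]
2. E_y = 129/17  [BD ∥ EA ∩ DA ∥ BE]
   → E = (-79/17, 129/17)

E = (-79/17, 129/17)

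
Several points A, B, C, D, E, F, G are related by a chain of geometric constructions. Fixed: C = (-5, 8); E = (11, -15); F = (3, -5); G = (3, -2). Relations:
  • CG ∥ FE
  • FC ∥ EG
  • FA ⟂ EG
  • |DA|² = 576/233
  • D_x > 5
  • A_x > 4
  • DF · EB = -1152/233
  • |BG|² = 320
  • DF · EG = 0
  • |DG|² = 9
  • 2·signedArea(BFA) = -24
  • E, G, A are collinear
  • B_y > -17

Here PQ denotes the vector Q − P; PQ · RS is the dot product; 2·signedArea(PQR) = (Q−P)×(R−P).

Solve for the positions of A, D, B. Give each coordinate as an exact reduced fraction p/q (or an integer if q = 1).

A = (1011/233, -973/233)
B = (3187/233, -3810/233)
D = (1323/233, -781/233)

1. A_x = 1011/233  [E, G, A are collinear ∩ FA ⟂ EG]
2. A_y = -973/233  [E, G, A are collinear ∩ FA ⟂ EG]
   → A = (1011/233, -973/233)
3. D_x = 1323/233  [line 8·x + -13·y + -89 = 0 ∩ |DG|² = 9]
4. D_y = -781/233  [line 8·x + -13·y + -89 = 0 ∩ |DG|² = 9]
   → D = (1323/233, -781/233)
5. B_x = 3187/233  [2·signedArea(BFA) = -24 ∩ DF · EB = -1152/233]
6. B_y = -3810/233  [2·signedArea(BFA) = -24 ∩ DF · EB = -1152/233]
   → B = (3187/233, -3810/233)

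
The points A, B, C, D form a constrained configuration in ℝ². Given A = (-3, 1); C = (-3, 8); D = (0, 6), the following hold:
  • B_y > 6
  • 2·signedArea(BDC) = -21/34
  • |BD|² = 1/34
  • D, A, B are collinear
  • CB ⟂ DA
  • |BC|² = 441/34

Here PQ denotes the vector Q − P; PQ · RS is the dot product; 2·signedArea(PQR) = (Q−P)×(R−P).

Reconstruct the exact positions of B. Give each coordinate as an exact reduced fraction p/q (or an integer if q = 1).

B = (3/34, 209/34)

1. B_x = 3/34  [D, A, B are collinear ∩ CB ⟂ DA]
2. B_y = 209/34  [D, A, B are collinear ∩ CB ⟂ DA]
   → B = (3/34, 209/34)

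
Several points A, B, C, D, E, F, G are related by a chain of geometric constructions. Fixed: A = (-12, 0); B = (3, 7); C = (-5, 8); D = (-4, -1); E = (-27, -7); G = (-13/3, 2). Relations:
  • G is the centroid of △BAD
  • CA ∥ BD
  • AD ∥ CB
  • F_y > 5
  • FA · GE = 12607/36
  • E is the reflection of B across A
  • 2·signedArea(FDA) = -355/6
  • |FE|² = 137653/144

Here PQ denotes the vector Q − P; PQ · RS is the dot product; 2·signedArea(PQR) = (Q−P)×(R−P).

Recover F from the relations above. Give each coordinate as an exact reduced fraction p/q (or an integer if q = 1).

F = (7/6, 23/4)

1. F_x = 7/6  [FA · GE = 12607/36 ∩ 2·signedArea(FDA) = -355/6]
2. F_y = 23/4  [FA · GE = 12607/36 ∩ 2·signedArea(FDA) = -355/6]
   → F = (7/6, 23/4)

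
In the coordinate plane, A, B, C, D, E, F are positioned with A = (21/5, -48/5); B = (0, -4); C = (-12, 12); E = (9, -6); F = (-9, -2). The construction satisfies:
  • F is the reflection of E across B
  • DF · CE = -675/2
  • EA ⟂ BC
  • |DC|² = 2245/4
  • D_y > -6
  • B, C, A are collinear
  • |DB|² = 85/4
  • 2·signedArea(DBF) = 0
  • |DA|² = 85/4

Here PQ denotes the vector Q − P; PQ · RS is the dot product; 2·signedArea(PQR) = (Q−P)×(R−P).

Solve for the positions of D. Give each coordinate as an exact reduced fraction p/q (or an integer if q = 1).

D = (9/2, -5)

1. D_x = 9/2  [2·signedArea(DBF) = 0 ∩ DF · CE = -675/2]
2. D_y = -5  [2·signedArea(DBF) = 0 ∩ DF · CE = -675/2]
   → D = (9/2, -5)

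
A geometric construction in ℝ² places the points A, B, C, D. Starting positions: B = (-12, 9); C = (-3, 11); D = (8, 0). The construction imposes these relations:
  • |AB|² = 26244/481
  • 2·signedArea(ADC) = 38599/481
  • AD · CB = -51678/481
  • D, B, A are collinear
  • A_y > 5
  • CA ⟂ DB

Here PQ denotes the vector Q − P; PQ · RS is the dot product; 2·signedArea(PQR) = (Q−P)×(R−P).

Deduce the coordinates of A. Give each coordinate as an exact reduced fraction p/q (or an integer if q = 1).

A = (-2532/481, 2871/481)

1. A_x = -2532/481  [D, B, A are collinear ∩ CA ⟂ DB]
2. A_y = 2871/481  [D, B, A are collinear ∩ CA ⟂ DB]
   → A = (-2532/481, 2871/481)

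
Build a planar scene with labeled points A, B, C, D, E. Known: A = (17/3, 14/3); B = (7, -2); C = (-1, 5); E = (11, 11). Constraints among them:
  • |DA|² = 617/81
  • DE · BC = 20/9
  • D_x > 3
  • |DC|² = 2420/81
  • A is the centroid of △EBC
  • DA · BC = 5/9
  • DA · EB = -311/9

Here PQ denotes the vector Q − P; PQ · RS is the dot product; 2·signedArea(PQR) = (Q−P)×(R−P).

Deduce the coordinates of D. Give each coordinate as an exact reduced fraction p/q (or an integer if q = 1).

1. D_x = 35/9  [DA · EB = -311/9 ∩ DA · BC = 5/9]
2. D_y = 23/9  [DA · EB = -311/9 ∩ DA · BC = 5/9]
   → D = (35/9, 23/9)

D = (35/9, 23/9)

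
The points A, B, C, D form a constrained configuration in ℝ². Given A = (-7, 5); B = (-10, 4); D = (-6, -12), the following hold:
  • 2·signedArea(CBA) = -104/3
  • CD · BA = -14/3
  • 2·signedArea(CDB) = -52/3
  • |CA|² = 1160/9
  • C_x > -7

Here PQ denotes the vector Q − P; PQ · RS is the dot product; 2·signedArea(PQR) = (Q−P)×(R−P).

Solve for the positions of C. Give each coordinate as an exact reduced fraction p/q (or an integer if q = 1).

C = (-19/3, -19/3)

1. C_x = -19/3  [2·signedArea(CDB) = -52/3 ∩ 2·signedArea(CBA) = -104/3]
2. C_y = -19/3  [2·signedArea(CDB) = -52/3 ∩ 2·signedArea(CBA) = -104/3]
   → C = (-19/3, -19/3)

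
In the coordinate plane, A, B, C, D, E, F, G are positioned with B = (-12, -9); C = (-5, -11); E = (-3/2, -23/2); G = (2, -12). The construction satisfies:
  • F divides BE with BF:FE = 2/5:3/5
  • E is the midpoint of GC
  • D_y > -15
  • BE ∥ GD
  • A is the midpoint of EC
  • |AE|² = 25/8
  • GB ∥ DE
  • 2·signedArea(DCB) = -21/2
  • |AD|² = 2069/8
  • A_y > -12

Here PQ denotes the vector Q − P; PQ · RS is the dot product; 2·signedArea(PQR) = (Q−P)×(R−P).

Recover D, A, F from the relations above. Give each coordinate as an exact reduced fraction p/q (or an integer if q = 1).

A = (-13/4, -45/4)
D = (25/2, -29/2)
F = (-39/5, -10)

1. D_x = 25/2  [GB ∥ DE ∩ BE ∥ GD]
2. D_y = -29/2  [GB ∥ DE ∩ BE ∥ GD]
   → D = (25/2, -29/2)
3. A_x = -13/4  [A is the midpoint of EC]
4. A_y = -45/4  [A is the midpoint of EC]
   → A = (-13/4, -45/4)
5. F_x = -39/5  [F divides BE with BF:FE = 2/5:3/5]
6. F_y = -10  [F divides BE with BF:FE = 2/5:3/5]
   → F = (-39/5, -10)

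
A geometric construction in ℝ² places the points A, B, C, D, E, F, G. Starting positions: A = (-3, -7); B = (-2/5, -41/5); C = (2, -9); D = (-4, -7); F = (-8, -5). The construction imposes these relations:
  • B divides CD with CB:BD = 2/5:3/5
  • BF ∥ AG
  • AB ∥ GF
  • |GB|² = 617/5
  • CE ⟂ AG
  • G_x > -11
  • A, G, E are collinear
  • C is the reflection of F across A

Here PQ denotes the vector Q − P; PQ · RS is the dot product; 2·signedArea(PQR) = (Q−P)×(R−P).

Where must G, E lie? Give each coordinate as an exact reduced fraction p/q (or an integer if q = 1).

E = (834/425, -3863/425)
G = (-53/5, -19/5)

1. G_x = -53/5  [AB ∥ GF ∩ BF ∥ AG]
2. G_y = -19/5  [AB ∥ GF ∩ BF ∥ AG]
   → G = (-53/5, -19/5)
3. E_x = 834/425  [A, G, E are collinear ∩ CE ⟂ AG]
4. E_y = -3863/425  [A, G, E are collinear ∩ CE ⟂ AG]
   → E = (834/425, -3863/425)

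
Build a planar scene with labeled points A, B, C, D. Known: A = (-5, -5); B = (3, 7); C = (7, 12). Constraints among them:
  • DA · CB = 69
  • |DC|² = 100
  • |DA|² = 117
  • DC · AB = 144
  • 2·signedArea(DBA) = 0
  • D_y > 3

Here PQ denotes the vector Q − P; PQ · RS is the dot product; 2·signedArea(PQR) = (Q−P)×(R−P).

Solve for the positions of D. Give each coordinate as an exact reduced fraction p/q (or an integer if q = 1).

D = (1, 4)

1. D_x = 1  [2·signedArea(DBA) = 0 ∩ DA · CB = 69]
2. D_y = 4  [2·signedArea(DBA) = 0 ∩ DA · CB = 69]
   → D = (1, 4)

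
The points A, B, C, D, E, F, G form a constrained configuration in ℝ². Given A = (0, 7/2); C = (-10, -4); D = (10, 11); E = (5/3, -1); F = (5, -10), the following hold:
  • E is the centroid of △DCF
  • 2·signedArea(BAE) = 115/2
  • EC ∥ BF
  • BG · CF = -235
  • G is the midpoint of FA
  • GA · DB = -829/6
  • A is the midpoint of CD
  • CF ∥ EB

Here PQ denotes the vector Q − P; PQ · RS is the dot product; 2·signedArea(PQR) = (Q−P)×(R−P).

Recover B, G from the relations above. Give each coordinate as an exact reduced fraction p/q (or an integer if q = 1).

1. B_x = 50/3  [EC ∥ BF ∩ CF ∥ EB]
2. B_y = -7  [EC ∥ BF ∩ CF ∥ EB]
   → B = (50/3, -7)
3. G_x = 5/2  [G is the midpoint of FA]
4. G_y = -13/4  [G is the midpoint of FA]
   → G = (5/2, -13/4)

B = (50/3, -7)
G = (5/2, -13/4)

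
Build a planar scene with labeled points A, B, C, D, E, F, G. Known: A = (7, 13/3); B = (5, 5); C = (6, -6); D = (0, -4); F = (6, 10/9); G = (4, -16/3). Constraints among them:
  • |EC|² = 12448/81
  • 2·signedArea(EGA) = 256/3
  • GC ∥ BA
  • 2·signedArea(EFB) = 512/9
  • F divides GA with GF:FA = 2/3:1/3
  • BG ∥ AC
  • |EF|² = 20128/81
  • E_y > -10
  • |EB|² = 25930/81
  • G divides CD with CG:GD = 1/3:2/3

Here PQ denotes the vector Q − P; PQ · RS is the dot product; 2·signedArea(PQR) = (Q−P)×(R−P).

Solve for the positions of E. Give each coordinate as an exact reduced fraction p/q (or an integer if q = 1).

1. E_x = -6  [2·signedArea(EGA) = 256/3 ∩ 2·signedArea(EFB) = 512/9]
2. E_y = -82/9  [2·signedArea(EGA) = 256/3 ∩ 2·signedArea(EFB) = 512/9]
   → E = (-6, -82/9)

E = (-6, -82/9)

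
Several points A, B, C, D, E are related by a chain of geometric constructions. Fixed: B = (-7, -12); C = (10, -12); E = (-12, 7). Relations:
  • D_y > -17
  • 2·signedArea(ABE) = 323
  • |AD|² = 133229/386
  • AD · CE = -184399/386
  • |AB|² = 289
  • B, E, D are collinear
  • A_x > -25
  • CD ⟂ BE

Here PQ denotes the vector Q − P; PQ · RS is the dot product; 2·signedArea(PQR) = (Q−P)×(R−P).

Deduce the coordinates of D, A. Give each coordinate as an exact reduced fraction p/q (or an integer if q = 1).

1. D_x = -2277/386  [B, E, D are collinear ∩ CD ⟂ BE]
2. D_y = -6247/386  [B, E, D are collinear ∩ CD ⟂ BE]
   → D = (-2277/386, -6247/386)
3. A_x = -24  [2·signedArea(ABE) = 323 ∩ AD · CE = -184399/386]
4. A_y = -12  [2·signedArea(ABE) = 323 ∩ AD · CE = -184399/386]
   → A = (-24, -12)

A = (-24, -12)
D = (-2277/386, -6247/386)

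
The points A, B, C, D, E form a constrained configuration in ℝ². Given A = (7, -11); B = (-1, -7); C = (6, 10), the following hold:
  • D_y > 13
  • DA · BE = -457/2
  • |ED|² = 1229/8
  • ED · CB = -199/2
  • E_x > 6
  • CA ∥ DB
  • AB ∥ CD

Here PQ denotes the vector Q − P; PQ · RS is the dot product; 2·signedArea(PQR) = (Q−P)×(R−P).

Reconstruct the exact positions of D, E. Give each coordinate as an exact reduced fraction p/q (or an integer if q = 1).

1. D_x = -2  [CA ∥ DB ∩ AB ∥ CD]
2. D_y = 14  [CA ∥ DB ∩ AB ∥ CD]
   → D = (-2, 14)
3. E_x = 25/4  [ED · CB = -199/2 ∩ DA · BE = -457/2]
4. E_y = 19/4  [ED · CB = -199/2 ∩ DA · BE = -457/2]
   → E = (25/4, 19/4)

D = (-2, 14)
E = (25/4, 19/4)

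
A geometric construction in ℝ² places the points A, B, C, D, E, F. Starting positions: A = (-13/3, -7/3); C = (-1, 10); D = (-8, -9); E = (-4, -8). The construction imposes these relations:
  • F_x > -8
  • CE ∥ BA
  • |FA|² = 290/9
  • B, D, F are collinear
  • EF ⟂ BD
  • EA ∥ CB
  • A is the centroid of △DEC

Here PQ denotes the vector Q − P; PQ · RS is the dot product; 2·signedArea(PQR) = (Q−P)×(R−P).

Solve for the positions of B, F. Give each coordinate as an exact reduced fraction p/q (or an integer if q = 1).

1. B_x = -4/3  [CE ∥ BA ∩ EA ∥ CB]
2. B_y = 47/3  [CE ∥ BA ∩ EA ∥ CB]
   → B = (-4/3, 47/3)
3. F_x = -10982/1469  [B, D, F are collinear ∩ EF ⟂ BD]
4. F_y = -10372/1469  [B, D, F are collinear ∩ EF ⟂ BD]
   → F = (-10982/1469, -10372/1469)

B = (-4/3, 47/3)
F = (-10982/1469, -10372/1469)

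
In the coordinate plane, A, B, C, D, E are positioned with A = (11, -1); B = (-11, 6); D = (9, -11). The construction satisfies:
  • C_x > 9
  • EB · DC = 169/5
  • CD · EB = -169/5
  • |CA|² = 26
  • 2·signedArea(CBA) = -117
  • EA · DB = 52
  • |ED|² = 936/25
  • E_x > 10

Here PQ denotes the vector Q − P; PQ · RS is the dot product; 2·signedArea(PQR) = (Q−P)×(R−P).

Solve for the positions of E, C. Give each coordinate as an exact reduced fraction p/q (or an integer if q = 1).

C = (10, -6)
E = (51/5, -5)

1. E_x = 51/5  [line 20·x + -17·y + -289 = 0 ∩ |ED|² = 936/25]
2. E_y = -5  [line 20·x + -17·y + -289 = 0 ∩ |ED|² = 936/25]
   → E = (51/5, -5)
3. C_x = 10  [2·signedArea(CBA) = -117 ∩ CD · EB = -169/5]
4. C_y = -6  [2·signedArea(CBA) = -117 ∩ CD · EB = -169/5]
   → C = (10, -6)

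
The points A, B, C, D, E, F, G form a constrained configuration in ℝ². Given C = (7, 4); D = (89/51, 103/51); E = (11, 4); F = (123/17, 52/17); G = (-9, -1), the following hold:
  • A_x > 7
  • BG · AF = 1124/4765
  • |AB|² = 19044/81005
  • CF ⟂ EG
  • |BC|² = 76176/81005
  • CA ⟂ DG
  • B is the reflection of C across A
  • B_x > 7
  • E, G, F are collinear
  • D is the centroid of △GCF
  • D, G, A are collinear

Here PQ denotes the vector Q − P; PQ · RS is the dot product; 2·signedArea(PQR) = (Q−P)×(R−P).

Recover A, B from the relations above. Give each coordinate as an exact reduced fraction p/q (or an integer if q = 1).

1. A_x = 577661/81005  [D, G, A are collinear ∩ CA ⟂ DG]
2. A_y = 286208/81005  [D, G, A are collinear ∩ CA ⟂ DG]
   → A = (577661/81005, 286208/81005)
3. B_x = 588287/81005  [B is the reflection of C across A]
4. B_y = 248396/81005  [B is the reflection of C across A]
   → B = (588287/81005, 248396/81005)

A = (577661/81005, 286208/81005)
B = (588287/81005, 248396/81005)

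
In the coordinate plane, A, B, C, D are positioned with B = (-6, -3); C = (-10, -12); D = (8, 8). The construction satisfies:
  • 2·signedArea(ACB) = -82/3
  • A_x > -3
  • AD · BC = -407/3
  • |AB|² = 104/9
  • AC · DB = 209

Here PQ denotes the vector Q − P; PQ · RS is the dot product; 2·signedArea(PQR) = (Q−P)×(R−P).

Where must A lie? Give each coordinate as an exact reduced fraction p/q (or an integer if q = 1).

A = (-8/3, -7/3)

1. A_x = -8/3  [AC · DB = 209 ∩ AD · BC = -407/3]
2. A_y = -7/3  [AC · DB = 209 ∩ AD · BC = -407/3]
   → A = (-8/3, -7/3)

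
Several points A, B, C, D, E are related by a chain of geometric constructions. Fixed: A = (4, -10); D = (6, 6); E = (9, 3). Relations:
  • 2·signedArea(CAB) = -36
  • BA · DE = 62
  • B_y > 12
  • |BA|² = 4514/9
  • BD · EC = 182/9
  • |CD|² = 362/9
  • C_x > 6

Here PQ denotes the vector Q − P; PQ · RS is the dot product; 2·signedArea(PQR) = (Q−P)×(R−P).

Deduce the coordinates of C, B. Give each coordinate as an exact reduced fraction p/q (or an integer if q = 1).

1. B_x = 17/3  [line -3·x + 3·y + -20 = 0 ∩ |BA|² = 4514/9]
2. B_y = 37/3  [line -3·x + 3·y + -20 = 0 ∩ |BA|² = 4514/9]
   → B = (17/3, 37/3)
3. C_x = 19/3  [2·signedArea(CAB) = -36 ∩ BD · EC = 182/9]
4. C_y = -1/3  [2·signedArea(CAB) = -36 ∩ BD · EC = 182/9]
   → C = (19/3, -1/3)

B = (17/3, 37/3)
C = (19/3, -1/3)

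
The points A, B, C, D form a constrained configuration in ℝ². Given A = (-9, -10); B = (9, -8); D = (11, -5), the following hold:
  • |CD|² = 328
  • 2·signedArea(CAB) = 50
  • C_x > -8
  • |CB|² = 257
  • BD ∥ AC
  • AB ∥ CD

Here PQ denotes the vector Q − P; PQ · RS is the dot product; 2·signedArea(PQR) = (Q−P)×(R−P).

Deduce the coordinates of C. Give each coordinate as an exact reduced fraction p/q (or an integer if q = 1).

C = (-7, -7)

1. C_x = -7  [AB ∥ CD ∩ BD ∥ AC]
2. C_y = -7  [AB ∥ CD ∩ BD ∥ AC]
   → C = (-7, -7)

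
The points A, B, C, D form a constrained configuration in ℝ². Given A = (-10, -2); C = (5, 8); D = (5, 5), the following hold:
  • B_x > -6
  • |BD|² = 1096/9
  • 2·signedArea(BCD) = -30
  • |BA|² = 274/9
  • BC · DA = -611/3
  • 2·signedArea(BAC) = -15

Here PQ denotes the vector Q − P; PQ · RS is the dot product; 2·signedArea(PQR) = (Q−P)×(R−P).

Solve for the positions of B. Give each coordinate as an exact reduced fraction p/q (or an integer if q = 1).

1. B_x = -5  [BC · DA = -611/3 ∩ 2·signedArea(BAC) = -15]
2. B_y = 1/3  [BC · DA = -611/3 ∩ 2·signedArea(BAC) = -15]
   → B = (-5, 1/3)

B = (-5, 1/3)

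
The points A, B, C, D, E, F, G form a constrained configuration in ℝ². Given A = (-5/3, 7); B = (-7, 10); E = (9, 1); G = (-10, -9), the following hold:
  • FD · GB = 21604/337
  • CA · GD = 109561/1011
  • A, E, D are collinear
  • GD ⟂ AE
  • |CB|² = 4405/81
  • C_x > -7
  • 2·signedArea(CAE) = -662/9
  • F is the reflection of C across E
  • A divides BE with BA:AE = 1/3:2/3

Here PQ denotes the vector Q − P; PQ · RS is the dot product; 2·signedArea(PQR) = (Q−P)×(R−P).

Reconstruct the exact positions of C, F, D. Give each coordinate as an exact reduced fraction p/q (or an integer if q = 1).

1. C_x = -56/9  [line 6·x + 32/3·y + 80/9 = 0 ∩ |CB|² = 4405/81]
2. C_y = 8/3  [line 6·x + 32/3·y + 80/9 = 0 ∩ |CB|² = 4405/81]
   → C = (-56/9, 8/3)
3. F_x = 218/9  [F is the reflection of C across E]
4. F_y = -2/3  [F is the reflection of C across E]
   → F = (218/9, -2/3)
5. D_x = -391/337  [CA · GD = 109561/1011 ∩ A, E, D are collinear]
6. D_y = 2263/337  [CA · GD = 109561/1011 ∩ A, E, D are collinear]
   → D = (-391/337, 2263/337)

C = (-56/9, 8/3)
D = (-391/337, 2263/337)
F = (218/9, -2/3)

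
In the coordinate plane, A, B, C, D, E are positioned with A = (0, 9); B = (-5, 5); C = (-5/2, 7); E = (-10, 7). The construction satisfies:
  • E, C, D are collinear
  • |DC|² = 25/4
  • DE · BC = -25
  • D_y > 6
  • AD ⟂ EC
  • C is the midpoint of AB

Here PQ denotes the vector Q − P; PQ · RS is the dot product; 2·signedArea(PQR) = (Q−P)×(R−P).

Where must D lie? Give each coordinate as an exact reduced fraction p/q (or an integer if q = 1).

D = (0, 7)

1. D_x = 0  [E, C, D are collinear ∩ AD ⟂ EC]
2. D_y = 7  [E, C, D are collinear ∩ AD ⟂ EC]
   → D = (0, 7)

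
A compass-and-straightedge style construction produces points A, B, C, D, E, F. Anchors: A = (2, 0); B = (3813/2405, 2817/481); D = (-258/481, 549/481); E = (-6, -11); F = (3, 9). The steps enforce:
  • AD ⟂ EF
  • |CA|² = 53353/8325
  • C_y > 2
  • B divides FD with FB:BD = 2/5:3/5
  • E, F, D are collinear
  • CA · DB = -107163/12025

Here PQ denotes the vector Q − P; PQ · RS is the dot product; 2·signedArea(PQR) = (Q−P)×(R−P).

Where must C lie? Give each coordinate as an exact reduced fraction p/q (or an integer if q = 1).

1. C_x = 7333/7215  [line -5103/2405·x + -2268/481·y + 158193/12025 = 0 ∩ |CA|² = 53353/8325]
2. C_y = 1122/481  [line -5103/2405·x + -2268/481·y + 158193/12025 = 0 ∩ |CA|² = 53353/8325]
   → C = (7333/7215, 1122/481)

C = (7333/7215, 1122/481)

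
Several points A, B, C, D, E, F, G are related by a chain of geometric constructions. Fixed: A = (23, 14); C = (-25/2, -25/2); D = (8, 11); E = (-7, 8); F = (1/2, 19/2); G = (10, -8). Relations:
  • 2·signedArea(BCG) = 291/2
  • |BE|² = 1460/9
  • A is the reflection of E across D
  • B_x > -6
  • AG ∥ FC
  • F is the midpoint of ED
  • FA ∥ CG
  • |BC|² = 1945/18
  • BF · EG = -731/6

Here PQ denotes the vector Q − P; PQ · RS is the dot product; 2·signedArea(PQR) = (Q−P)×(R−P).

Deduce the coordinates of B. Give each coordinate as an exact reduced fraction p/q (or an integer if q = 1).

B = (-17/3, -14/3)

1. B_x = -17/3  [2·signedArea(BCG) = 291/2 ∩ BF · EG = -731/6]
2. B_y = -14/3  [2·signedArea(BCG) = 291/2 ∩ BF · EG = -731/6]
   → B = (-17/3, -14/3)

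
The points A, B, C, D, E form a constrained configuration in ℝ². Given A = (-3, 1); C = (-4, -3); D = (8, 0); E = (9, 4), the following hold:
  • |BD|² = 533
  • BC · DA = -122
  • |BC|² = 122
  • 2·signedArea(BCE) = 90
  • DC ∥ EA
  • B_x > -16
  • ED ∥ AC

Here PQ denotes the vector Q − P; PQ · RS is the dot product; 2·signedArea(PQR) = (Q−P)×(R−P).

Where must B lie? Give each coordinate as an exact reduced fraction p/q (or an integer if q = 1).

1. B_x = -15  [2·signedArea(BCE) = 90 ∩ BC · DA = -122]
2. B_y = -2  [2·signedArea(BCE) = 90 ∩ BC · DA = -122]
   → B = (-15, -2)

B = (-15, -2)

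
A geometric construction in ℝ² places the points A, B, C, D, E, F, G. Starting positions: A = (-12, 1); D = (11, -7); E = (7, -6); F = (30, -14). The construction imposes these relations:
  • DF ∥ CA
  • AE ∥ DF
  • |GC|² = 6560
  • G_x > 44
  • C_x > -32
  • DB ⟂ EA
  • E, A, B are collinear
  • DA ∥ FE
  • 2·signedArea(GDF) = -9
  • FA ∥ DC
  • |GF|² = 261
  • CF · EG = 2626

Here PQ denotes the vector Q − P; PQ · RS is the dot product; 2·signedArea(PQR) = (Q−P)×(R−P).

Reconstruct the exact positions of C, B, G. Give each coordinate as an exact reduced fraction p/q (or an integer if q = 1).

1. C_x = -31  [DF ∥ CA ∩ FA ∥ DC]
2. C_y = 8  [DF ∥ CA ∩ FA ∥ DC]
   → C = (-31, 8)
3. B_x = 4447/410  [E, A, B are collinear ∩ DB ⟂ EA]
4. B_y = -3041/410  [E, A, B are collinear ∩ DB ⟂ EA]
   → B = (4447/410, -3041/410)
5. G_x = 45  [2·signedArea(GDF) = -9 ∩ CF · EG = 2626]
6. G_y = -20  [2·signedArea(GDF) = -9 ∩ CF · EG = 2626]
   → G = (45, -20)

B = (4447/410, -3041/410)
C = (-31, 8)
G = (45, -20)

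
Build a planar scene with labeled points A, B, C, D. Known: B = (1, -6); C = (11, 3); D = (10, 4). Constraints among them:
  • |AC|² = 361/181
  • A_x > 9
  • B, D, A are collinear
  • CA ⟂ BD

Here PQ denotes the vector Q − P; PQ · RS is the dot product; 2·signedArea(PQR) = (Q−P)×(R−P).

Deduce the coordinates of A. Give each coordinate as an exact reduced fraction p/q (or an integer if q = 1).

A = (1801/181, 714/181)

1. A_x = 1801/181  [B, D, A are collinear ∩ CA ⟂ BD]
2. A_y = 714/181  [B, D, A are collinear ∩ CA ⟂ BD]
   → A = (1801/181, 714/181)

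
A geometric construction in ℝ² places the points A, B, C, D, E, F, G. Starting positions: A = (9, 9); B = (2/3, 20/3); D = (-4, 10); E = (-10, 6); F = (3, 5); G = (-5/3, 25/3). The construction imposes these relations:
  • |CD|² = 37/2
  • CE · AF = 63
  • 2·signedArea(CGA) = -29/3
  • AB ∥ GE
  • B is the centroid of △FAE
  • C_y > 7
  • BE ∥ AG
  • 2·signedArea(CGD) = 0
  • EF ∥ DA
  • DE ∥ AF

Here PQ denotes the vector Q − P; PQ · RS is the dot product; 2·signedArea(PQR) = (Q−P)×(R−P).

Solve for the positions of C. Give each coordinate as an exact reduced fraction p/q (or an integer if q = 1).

1. C_x = -1/2  [2·signedArea(CGD) = 0 ∩ CE · AF = 63]
2. C_y = 15/2  [2·signedArea(CGD) = 0 ∩ CE · AF = 63]
   → C = (-1/2, 15/2)

C = (-1/2, 15/2)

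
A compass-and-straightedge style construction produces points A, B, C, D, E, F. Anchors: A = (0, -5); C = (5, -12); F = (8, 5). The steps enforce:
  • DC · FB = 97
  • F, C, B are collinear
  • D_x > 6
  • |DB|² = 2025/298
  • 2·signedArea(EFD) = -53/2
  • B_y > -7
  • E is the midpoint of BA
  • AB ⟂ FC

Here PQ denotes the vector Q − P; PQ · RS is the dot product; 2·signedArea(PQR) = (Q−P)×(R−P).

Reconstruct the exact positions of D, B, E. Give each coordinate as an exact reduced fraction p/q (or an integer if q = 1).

1. B_x = 901/149  [F, C, B are collinear ∩ AB ⟂ FC]
2. B_y = -904/149  [F, C, B are collinear ∩ AB ⟂ FC]
   → B = (901/149, -904/149)
3. E_x = 901/298  [E is the midpoint of BA]
4. E_y = -1649/298  [E is the midpoint of BA]
   → E = (901/298, -1649/298)
5. D_x = 13/2  [DC · FB = 97 ∩ 2·signedArea(EFD) = -53/2]
6. D_y = -7/2  [DC · FB = 97 ∩ 2·signedArea(EFD) = -53/2]
   → D = (13/2, -7/2)

B = (901/149, -904/149)
D = (13/2, -7/2)
E = (901/298, -1649/298)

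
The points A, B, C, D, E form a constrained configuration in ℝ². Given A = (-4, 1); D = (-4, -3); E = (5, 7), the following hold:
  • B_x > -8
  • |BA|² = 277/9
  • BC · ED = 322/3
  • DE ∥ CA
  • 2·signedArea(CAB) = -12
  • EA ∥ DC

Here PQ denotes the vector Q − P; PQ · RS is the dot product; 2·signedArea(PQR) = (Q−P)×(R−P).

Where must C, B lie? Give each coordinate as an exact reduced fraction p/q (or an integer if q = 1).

1. C_x = -13  [DE ∥ CA ∩ EA ∥ DC]
2. C_y = -9  [DE ∥ CA ∩ EA ∥ DC]
   → C = (-13, -9)
3. B_x = -7  [BC · ED = 322/3 ∩ 2·signedArea(CAB) = -12]
4. B_y = -11/3  [BC · ED = 322/3 ∩ 2·signedArea(CAB) = -12]
   → B = (-7, -11/3)

B = (-7, -11/3)
C = (-13, -9)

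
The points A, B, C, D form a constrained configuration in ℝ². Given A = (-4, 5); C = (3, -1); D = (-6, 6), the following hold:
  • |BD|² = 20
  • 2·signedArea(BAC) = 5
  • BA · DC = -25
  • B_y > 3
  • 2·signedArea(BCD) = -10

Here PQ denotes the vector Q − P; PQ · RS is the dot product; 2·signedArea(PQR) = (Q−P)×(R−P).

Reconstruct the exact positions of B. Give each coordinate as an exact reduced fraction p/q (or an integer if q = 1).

B = (-2, 4)

1. B_x = -2  [2·signedArea(BAC) = 5 ∩ 2·signedArea(BCD) = -10]
2. B_y = 4  [2·signedArea(BAC) = 5 ∩ 2·signedArea(BCD) = -10]
   → B = (-2, 4)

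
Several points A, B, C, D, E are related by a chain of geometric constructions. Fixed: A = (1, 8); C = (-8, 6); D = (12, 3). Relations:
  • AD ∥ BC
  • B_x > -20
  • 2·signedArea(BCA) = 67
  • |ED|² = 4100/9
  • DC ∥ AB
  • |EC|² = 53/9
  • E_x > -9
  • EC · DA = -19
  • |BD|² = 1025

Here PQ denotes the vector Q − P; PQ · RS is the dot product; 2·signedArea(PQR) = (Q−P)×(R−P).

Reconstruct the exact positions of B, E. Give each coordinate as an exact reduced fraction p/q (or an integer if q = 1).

B = (-19, 11)
E = (-26/3, 25/3)

1. B_x = -19  [AD ∥ BC ∩ DC ∥ AB]
2. B_y = 11  [AD ∥ BC ∩ DC ∥ AB]
   → B = (-19, 11)
3. E_x = -26/3  [line 11·x + -5·y + 137 = 0 ∩ |EC|² = 53/9]
4. E_y = 25/3  [line 11·x + -5·y + 137 = 0 ∩ |EC|² = 53/9]
   → E = (-26/3, 25/3)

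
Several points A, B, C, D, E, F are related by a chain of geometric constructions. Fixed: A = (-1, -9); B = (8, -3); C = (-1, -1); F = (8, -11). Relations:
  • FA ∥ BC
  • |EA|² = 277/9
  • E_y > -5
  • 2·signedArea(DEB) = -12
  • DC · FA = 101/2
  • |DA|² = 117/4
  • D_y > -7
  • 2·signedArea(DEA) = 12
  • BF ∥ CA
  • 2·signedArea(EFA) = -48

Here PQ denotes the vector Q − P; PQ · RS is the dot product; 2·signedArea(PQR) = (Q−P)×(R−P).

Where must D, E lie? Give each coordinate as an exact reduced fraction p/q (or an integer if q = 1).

1. D_x = 7/2  [line 9·x + -2·y + -87/2 = 0 ∩ |DA|² = 117/4]
2. D_y = -6  [line 9·x + -2·y + -87/2 = 0 ∩ |DA|² = 117/4]
   → D = (7/2, -6)
3. E_x = 2  [2·signedArea(DEA) = 12 ∩ 2·signedArea(EFA) = -48]
4. E_y = -13/3  [2·signedArea(DEA) = 12 ∩ 2·signedArea(EFA) = -48]
   → E = (2, -13/3)

D = (7/2, -6)
E = (2, -13/3)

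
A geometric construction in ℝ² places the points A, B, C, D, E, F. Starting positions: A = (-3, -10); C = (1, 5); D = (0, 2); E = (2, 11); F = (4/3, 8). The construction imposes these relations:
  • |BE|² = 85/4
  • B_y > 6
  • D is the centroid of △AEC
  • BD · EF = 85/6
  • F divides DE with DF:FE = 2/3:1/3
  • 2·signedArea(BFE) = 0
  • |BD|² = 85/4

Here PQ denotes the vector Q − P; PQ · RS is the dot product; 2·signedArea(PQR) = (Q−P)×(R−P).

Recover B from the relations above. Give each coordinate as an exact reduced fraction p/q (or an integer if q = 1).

B = (1, 13/2)

1. B_x = 1  [2·signedArea(BFE) = 0 ∩ BD · EF = 85/6]
2. B_y = 13/2  [2·signedArea(BFE) = 0 ∩ BD · EF = 85/6]
   → B = (1, 13/2)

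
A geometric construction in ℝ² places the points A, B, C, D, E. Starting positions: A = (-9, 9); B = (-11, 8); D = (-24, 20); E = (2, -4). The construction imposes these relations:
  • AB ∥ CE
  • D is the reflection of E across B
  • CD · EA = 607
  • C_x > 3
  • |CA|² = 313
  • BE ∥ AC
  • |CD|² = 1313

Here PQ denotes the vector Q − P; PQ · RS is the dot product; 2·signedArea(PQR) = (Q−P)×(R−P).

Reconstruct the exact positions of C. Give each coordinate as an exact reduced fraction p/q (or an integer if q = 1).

1. C_x = 4  [AB ∥ CE ∩ BE ∥ AC]
2. C_y = -3  [AB ∥ CE ∩ BE ∥ AC]
   → C = (4, -3)

C = (4, -3)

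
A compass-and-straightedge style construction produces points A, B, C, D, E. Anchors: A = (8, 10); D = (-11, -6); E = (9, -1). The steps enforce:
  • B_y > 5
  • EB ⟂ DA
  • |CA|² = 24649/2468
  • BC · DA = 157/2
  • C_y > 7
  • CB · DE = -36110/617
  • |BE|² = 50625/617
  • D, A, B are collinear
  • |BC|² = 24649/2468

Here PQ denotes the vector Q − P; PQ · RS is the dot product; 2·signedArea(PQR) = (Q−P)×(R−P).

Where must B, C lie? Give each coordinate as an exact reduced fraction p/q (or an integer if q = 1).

B = (1953/617, 3658/617)
C = (6889/1234, 4914/617)

1. B_x = 1953/617  [D, A, B are collinear ∩ EB ⟂ DA]
2. B_y = 3658/617  [D, A, B are collinear ∩ EB ⟂ DA]
   → B = (1953/617, 3658/617)
3. C_x = 6889/1234  [CB · DE = -36110/617 ∩ BC · DA = 157/2]
4. C_y = 4914/617  [CB · DE = -36110/617 ∩ BC · DA = 157/2]
   → C = (6889/1234, 4914/617)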